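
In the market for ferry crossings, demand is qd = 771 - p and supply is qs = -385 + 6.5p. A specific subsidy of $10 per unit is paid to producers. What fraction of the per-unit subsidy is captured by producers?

Producer share = 2/15

Pre-subsidy: 771 - p = -385 + 6.5p gives p* = 2312/15, q* = 9253/15.
With the subsidy, sellers receive ps = pb + 10 for each unit, where pb is the price buyers pay.
Supply in terms of pb becomes qs = -385 + 6.5(pb + 10) = -320 + 6.5pb. Setting this equal to demand: 771 - pb = -320 + 6.5pb, so pb = 2182/15.
Sellers receive ps = 2182/15 + 10 = 2332/15; q' = 771 − 1·(2182/15) = 9383/15.
Buyers' price falls by p* − pb = 2312/15 − 2182/15 = 26/3; sellers' price rises by ps − p* = 2332/15 − 2312/15 = 4/3.
So producers capture (4/3)/10 = 2/15 of each unit of subsidy.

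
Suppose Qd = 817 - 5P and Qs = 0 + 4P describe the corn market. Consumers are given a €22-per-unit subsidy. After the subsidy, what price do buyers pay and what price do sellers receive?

Buyers pay €81; sellers receive €103

Pre-subsidy: 817 - 5P = 0 + 4P gives P* = 817/9, Q* = 3268/9.
With the rebate, buyers effectively pay Pb = Ps − 22, where Ps is the price sellers receive.
Demand in terms of Ps becomes Qd = 817 − 5(Ps − 22) = 927 - 5Ps. Setting this equal to supply: 927 - 5Ps = 0 + 4Ps, so Ps = 103.
Buyers pay Pb = 103 − 22 = 81; Q' = 0 + 4·103 = 412.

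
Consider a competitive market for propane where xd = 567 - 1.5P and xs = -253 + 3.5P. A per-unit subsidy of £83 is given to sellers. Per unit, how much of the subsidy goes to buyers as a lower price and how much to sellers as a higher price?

Pre-subsidy: 567 - 1.5P = -253 + 3.5P gives P* = 164, x* = 321.
With the subsidy, sellers receive Ps = Pb + 83 for each unit, where Pb is the price buyers pay.
Supply in terms of Pb becomes xs = -253 + 3.5(Pb + 83) = 37.5 + 3.5Pb. Setting this equal to demand: 567 - 1.5Pb = 37.5 + 3.5Pb, so Pb = 105.9.
Sellers receive Ps = 105.9 + 83 = 188.9; x' = 567 − 1.5·105.9 = 408.15.
Buyers' price falls by P* − Pb = 164 − 105.9 = 58.1; sellers' price rises by Ps − P* = 188.9 − 164 = 24.9.

Buyers gain £58.1 per unit; sellers gain £24.9 per unit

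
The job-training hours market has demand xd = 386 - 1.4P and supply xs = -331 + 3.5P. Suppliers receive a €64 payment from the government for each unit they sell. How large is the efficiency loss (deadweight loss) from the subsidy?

Pre-subsidy: 386 - 1.4P = -331 + 3.5P gives P* = 7170/49, x* = 1268/7.
With the subsidy, sellers receive Ps = Pb + 64 for each unit, where Pb is the price buyers pay.
Supply in terms of Pb becomes xs = -331 + 3.5(Pb + 64) = -107 + 3.5Pb. Setting this equal to demand: 386 - 1.4Pb = -107 + 3.5Pb, so Pb = 4930/49.
Sellers receive Ps = 4930/49 + 64 = 8066/49; x' = 386 − 1.4·(4930/49) = 1716/7.
The subsidy expands output by 1716/7 − 1268/7 = 64 past the efficient level; on those units the gap between marginal cost and willingness to pay runs from 0 up to 64.
DWL = ½ × 64 × 64 = 2048.

Deadweight loss = €2048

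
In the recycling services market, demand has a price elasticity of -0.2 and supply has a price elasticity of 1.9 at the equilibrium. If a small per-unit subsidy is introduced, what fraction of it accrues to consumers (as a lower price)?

For a small subsidy around the equilibrium, the benefit split depends on the relative slopes, which at a point are proportional to the elasticities.
Buyer share = εs/(εs + |εd|) = 1.9/(1.9 + 0.2) = 19/21; seller share = |εd|/(εs + |εd|) = 2/21.

Consumer share = 19/21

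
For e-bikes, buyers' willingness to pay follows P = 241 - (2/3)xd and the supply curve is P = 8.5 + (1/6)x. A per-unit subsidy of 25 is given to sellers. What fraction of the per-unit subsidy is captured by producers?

Pre-subsidy: 241 - (2/3)x = 8.5 + (1/6)x gives x* = 279 and P* = 55.
With the subsidy, sellers receive Ps = Pb + 25 for each unit, where Pb is the price buyers pay.
On the curves, Pb = 241 - (2/3)x and Ps = 8.5 + (1/6)x; the wedge Ps − Pb = 25 gives 8.5 + (1/6)x − (241 - (2/3)x) = 25, so x' = 309.
Then Pb = 241 − (2/3)·309 = 35 and Ps = 8.5 + (1/6)·309 = 60.
Buyers' price falls by P* − Pb = 55 − 35 = 20; sellers' price rises by Ps − P* = 60 − 55 = 5.
So producers capture 5/25 = 0.2 of each unit of subsidy.

Producer share = 0.2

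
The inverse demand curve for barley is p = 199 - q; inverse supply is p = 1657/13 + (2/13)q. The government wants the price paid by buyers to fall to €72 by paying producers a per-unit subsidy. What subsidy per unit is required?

At a buyer price of 72, quantity demanded is 199 − 1·72 = 127.
Sellers supply 127 only when they receive ps = 1657/13 + (2/13)·127 = 147.
s = ps − pb = 147 − 72 = 75.

Required subsidy s = €75 per unit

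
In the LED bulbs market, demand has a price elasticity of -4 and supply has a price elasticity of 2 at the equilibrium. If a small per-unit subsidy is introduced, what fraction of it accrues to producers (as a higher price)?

Producer share = 2/3

For a small subsidy around the equilibrium, the benefit split depends on the relative slopes, which at a point are proportional to the elasticities.
Buyer share = εs/(εs + |εd|) = 2/(2 + 4) = 1/3; seller share = |εd|/(εs + |εd|) = 2/3.
So producers capture 2/3 of the subsidy.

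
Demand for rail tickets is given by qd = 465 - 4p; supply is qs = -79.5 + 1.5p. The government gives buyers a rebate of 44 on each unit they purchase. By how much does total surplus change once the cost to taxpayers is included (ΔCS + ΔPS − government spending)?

Pre-subsidy: 465 - 4p = -79.5 + 1.5p gives p* = 99, q* = 69.
With the rebate, buyers effectively pay pb = ps − 44, where ps is the price sellers receive.
Demand in terms of ps becomes qd = 465 − 4(ps − 44) = 641 - 4ps. Setting this equal to supply: 641 - 4ps = -79.5 + 1.5ps, so ps = 131.
Buyers pay pb = 131 − 44 = 87; q' = -79.5 + 1.5·131 = 117.
ΔCS = ½(69 + 117)(99 − 87) = 1116; ΔPS = ½(69 + 117)(131 − 99) = 2976.
Government spending = 44 × 117 = 5148.
Net change = 1116 + 2976 − 5148 = -1056. The loss equals the DWL triangle ½·44·48.

Net change in total surplus = -1056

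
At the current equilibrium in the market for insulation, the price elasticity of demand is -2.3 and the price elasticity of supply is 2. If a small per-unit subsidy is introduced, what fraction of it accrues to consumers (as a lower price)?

For a small subsidy around the equilibrium, the benefit split depends on the relative slopes, which at a point are proportional to the elasticities.
Buyer share = εs/(εs + |εd|) = 2/(2 + 2.3) = 20/43; seller share = |εd|/(εs + |εd|) = 23/43.

Consumer share = 20/43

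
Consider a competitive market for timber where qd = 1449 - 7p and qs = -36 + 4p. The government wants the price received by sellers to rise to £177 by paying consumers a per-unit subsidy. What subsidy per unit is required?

Required subsidy s = £66 per unit

At a seller price of 177, quantity supplied is -36 + 4·177 = 672.
Buyers absorb 672 only when they pay pb with 1449 − 7·pb = 672, i.e. pb = 111.
s = ps − pb = 177 − 111 = 66.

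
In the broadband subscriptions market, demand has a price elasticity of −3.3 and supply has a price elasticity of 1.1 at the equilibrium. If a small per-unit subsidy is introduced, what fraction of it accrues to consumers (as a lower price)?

Consumer share = 0.25

For a small subsidy around the equilibrium, the benefit split depends on the relative slopes, which at a point are proportional to the elasticities.
Buyer share = εs/(εs + |εd|) = 1.1/(1.1 + 3.3) = 0.25; seller share = |εd|/(εs + |εd|) = 0.75.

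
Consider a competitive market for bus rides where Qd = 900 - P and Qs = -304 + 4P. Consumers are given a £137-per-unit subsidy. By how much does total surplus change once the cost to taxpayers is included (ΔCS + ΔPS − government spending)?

Net change in total surplus = -£7507.6

Pre-subsidy: 900 - P = -304 + 4P gives P* = 240.8, Q* = 659.2.
With the rebate, buyers effectively pay Pb = Ps − 137, where Ps is the price sellers receive.
Demand in terms of Ps becomes Qd = 900 − 1(Ps − 137) = 1037 - Ps. Setting this equal to supply: 1037 - Ps = -304 + 4Ps, so Ps = 268.2.
Buyers pay Pb = 268.2 − 137 = 131.2; Q' = -304 + 4·268.2 = 768.8.
ΔCS = ½(659.2 + 768.8)(240.8 − 131.2) = 78254.4; ΔPS = ½(659.2 + 768.8)(268.2 − 240.8) = 19563.6.
Government spending = 137 × 768.8 = 105325.6.
Net change = 78254.4 + 19563.6 − 105325.6 = -7507.6. The loss equals the DWL triangle ½·137·109.6.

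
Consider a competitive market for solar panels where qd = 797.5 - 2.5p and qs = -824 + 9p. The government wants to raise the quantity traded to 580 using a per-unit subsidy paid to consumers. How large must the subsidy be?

At q = 580, invert demand for the buyer price: pb = (797.5 − 580)/2.5 = 87; invert supply for the seller price: ps = (580 − (-824))/9 = 156.
The subsidy must fill the gap: s = ps − pb = 156 − 87 = 69.

Required subsidy s = 69 per unit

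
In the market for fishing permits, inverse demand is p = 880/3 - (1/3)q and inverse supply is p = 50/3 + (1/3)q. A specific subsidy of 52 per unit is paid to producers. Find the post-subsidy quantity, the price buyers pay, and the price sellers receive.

Pre-subsidy: 880/3 - (1/3)q = 50/3 + (1/3)q gives q* = 415 and p* = 155.
With the subsidy, sellers receive ps = pb + 52 for each unit, where pb is the price buyers pay.
On the curves, pb = 880/3 - (1/3)q and ps = 50/3 + (1/3)q; the wedge ps − pb = 52 gives 50/3 + (1/3)q − (880/3 - (1/3)q) = 52, so q' = 493.
Then pb = 880/3 − (1/3)·493 = 129 and ps = 50/3 + (1/3)·493 = 181.

q' = 493; buyers pay 129; sellers receive 181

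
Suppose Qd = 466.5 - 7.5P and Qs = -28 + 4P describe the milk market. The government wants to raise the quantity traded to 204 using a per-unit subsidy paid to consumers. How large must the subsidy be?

At Q = 204, invert demand for the buyer price: Pb = (466.5 − 204)/7.5 = 35; invert supply for the seller price: Ps = (204 − (-28))/4 = 58.
The subsidy must fill the gap: s = Ps − Pb = 58 − 35 = 23.

Required subsidy s = 23 per unit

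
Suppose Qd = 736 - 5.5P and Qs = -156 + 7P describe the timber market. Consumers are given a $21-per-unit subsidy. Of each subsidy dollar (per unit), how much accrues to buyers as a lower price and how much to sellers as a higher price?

Pre-subsidy: 736 - 5.5P = -156 + 7P gives P* = 71.36, Q* = 343.52.
With the rebate, buyers effectively pay Pb = Ps − 21, where Ps is the price sellers receive.
Demand in terms of Ps becomes Qd = 736 − 5.5(Ps − 21) = 851.5 - 5.5Ps. Setting this equal to supply: 851.5 - 5.5Ps = -156 + 7Ps, so Ps = 80.6.
Buyers pay Pb = 80.6 − 21 = 59.6; Q' = -156 + 7·80.6 = 408.2.
Buyers' price falls by P* − Pb = 71.36 − 59.6 = 11.76; sellers' price rises by Ps − P* = 80.6 − 71.36 = 9.24.

Buyers gain $11.76 per unit; sellers gain $9.24 per unit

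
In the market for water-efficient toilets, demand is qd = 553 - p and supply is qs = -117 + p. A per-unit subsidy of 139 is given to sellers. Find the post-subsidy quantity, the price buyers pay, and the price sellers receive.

q' = 287.5; buyers pay 265.5; sellers receive 404.5

Pre-subsidy: 553 - p = -117 + p gives p* = 335, q* = 218.
With the subsidy, sellers receive ps = pb + 139 for each unit, where pb is the price buyers pay.
Supply in terms of pb becomes qs = -117 + 1(pb + 139) = 22 + pb. Setting this equal to demand: 553 - pb = 22 + pb, so pb = 265.5.
Sellers receive ps = 265.5 + 139 = 404.5; q' = 553 − 1·265.5 = 287.5.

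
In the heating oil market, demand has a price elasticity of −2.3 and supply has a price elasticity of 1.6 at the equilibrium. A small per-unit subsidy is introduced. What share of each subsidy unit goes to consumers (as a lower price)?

For a small subsidy around the equilibrium, the benefit split depends on the relative slopes, which at a point are proportional to the elasticities.
Buyer share = εs/(εs + |εd|) = 1.6/(1.6 + 2.3) = 16/39; seller share = |εd|/(εs + |εd|) = 23/39.

Consumer share = 16/39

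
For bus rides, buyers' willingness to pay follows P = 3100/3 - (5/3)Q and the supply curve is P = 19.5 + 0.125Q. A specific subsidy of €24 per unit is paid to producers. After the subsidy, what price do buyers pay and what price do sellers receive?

Buyers pay 2920/43; sellers receive 3952/43

Pre-subsidy: 3100/3 - (5/3)Q = 19.5 + 0.125Q gives Q* = 24332/43 and P* = 3880/43.
With the subsidy, sellers receive Ps = Pb + 24 for each unit, where Pb is the price buyers pay.
On the curves, Pb = 3100/3 - (5/3)Q and Ps = 19.5 + 0.125Q; the wedge Ps − Pb = 24 gives 19.5 + 0.125Q − (3100/3 - (5/3)Q) = 24, so Q' = 24908/43.
Then Pb = 3100/3 − (5/3)·(24908/43) = 2920/43 and Ps = 19.5 + 0.125·(24908/43) = 3952/43.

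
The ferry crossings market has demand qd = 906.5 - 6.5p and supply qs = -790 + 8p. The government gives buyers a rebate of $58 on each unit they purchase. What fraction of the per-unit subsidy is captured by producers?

Producer share = 13/29

Pre-subsidy: 906.5 - 6.5p = -790 + 8p gives p* = 117, q* = 146.
With the rebate, buyers effectively pay pb = ps − 58, where ps is the price sellers receive.
Demand in terms of ps becomes qd = 906.5 − 6.5(ps − 58) = 1283.5 - 6.5ps. Setting this equal to supply: 1283.5 - 6.5ps = -790 + 8ps, so ps = 143.
Buyers pay pb = 143 − 58 = 85; q' = -790 + 8·143 = 354.
Buyers' price falls by p* − pb = 117 − 85 = 32; sellers' price rises by ps − p* = 143 − 117 = 26.
So producers capture 26/58 = 13/29 of each unit of subsidy.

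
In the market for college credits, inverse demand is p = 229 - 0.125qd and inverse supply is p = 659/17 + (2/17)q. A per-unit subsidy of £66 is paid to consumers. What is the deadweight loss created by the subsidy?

Deadweight loss = £8976

Pre-subsidy: 229 - 0.125q = 659/17 + (2/17)q gives q* = 784 and p* = 131.
With the rebate, buyers effectively pay pb = ps − 66, where ps is the price sellers receive.
On the curves, pb = 229 - 0.125q and ps = 659/17 + (2/17)q; the wedge ps − pb = 66 gives 659/17 + (2/17)q − (229 - 0.125q) = 66, so q' = 1056.
Then pb = 229 − 0.125·1056 = 97 and ps = 659/17 + (2/17)·1056 = 163.
The subsidy expands output by 1056 − 784 = 272 past the efficient level; on those units the gap between marginal cost and willingness to pay runs from 0 up to 66.
DWL = ½ × 66 × 272 = 8976.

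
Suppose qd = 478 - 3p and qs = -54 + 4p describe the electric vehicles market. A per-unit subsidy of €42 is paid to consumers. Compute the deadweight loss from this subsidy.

Deadweight loss = €1512

Pre-subsidy: 478 - 3p = -54 + 4p gives p* = 76, q* = 250.
With the rebate, buyers effectively pay pb = ps − 42, where ps is the price sellers receive.
Demand in terms of ps becomes qd = 478 − 3(ps − 42) = 604 - 3ps. Setting this equal to supply: 604 - 3ps = -54 + 4ps, so ps = 94.
Buyers pay pb = 94 − 42 = 52; q' = -54 + 4·94 = 322.
The subsidy expands output by 322 − 250 = 72 past the efficient level; on those units the gap between marginal cost and willingness to pay runs from 0 up to 42.
DWL = ½ × 42 × 72 = 1512.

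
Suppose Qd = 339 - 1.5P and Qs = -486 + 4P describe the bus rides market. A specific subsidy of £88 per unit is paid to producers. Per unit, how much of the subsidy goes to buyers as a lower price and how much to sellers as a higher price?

Pre-subsidy: 339 - 1.5P = -486 + 4P gives P* = 150, Q* = 114.
With the subsidy, sellers receive Ps = Pb + 88 for each unit, where Pb is the price buyers pay.
Supply in terms of Pb becomes Qs = -486 + 4(Pb + 88) = -134 + 4Pb. Setting this equal to demand: 339 - 1.5Pb = -134 + 4Pb, so Pb = 86.
Sellers receive Ps = 86 + 88 = 174; Q' = 339 − 1.5·86 = 210.
Buyers' price falls by P* − Pb = 150 − 86 = 64; sellers' price rises by Ps − P* = 174 − 150 = 24.

Buyers gain £64 per unit; sellers gain £24 per unit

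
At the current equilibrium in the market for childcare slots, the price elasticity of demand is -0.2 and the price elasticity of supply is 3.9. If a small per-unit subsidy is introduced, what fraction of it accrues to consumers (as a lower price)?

For a small subsidy around the equilibrium, the benefit split depends on the relative slopes, which at a point are proportional to the elasticities.
Buyer share = εs/(εs + |εd|) = 3.9/(3.9 + 0.2) = 39/41; seller share = |εd|/(εs + |εd|) = 2/41.

Consumer share = 39/41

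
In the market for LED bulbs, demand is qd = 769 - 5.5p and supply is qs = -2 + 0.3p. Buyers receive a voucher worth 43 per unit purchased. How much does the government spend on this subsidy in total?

Government cost = 249959/116

Pre-subsidy: 769 - 5.5p = -2 + 0.3p gives p* = 3855/29, q* = 2197/58.
With the rebate, buyers effectively pay pb = ps − 43, where ps is the price sellers receive.
Demand in terms of ps becomes qd = 769 − 5.5(ps − 43) = 1005.5 - 5.5ps. Setting this equal to supply: 1005.5 - 5.5ps = -2 + 0.3ps, so ps = 10075/58.
Buyers pay pb = 10075/58 − 43 = 7581/58; q' = -2 + 0.3·(10075/58) = 5813/116.
Government outlay = subsidy × quantity = 43 × 5813/116 = 249959/116.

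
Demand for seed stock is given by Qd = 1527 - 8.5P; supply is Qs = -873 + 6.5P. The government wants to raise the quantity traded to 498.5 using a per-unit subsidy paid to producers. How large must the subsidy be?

Required subsidy s = 90 per unit

At Q = 498.5, invert demand for the buyer price: Pb = (1527 − 498.5)/8.5 = 121; invert supply for the seller price: Ps = (498.5 − (-873))/6.5 = 211.
The subsidy must fill the gap: s = Ps − Pb = 211 − 121 = 90.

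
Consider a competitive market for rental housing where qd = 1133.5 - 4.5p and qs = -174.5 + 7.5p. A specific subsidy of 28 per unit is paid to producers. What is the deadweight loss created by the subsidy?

Deadweight loss = 1102.5

Pre-subsidy: 1133.5 - 4.5p = -174.5 + 7.5p gives p* = 109, q* = 643.
With the subsidy, sellers receive ps = pb + 28 for each unit, where pb is the price buyers pay.
Supply in terms of pb becomes qs = -174.5 + 7.5(pb + 28) = 35.5 + 7.5pb. Setting this equal to demand: 1133.5 - 4.5pb = 35.5 + 7.5pb, so pb = 91.5.
Sellers receive ps = 91.5 + 28 = 119.5; q' = 1133.5 − 4.5·91.5 = 721.75.
The subsidy expands output by 721.75 − 643 = 78.75 past the efficient level; on those units the gap between marginal cost and willingness to pay runs from 0 up to 28.
DWL = ½ × 28 × 78.75 = 1102.5.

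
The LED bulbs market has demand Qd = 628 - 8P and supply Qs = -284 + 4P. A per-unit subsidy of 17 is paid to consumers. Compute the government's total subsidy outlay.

Government cost = 3332/3

Pre-subsidy: 628 - 8P = -284 + 4P gives P* = 76, Q* = 20.
With the rebate, buyers effectively pay Pb = Ps − 17, where Ps is the price sellers receive.
Demand in terms of Ps becomes Qd = 628 − 8(Ps − 17) = 764 - 8Ps. Setting this equal to supply: 764 - 8Ps = -284 + 4Ps, so Ps = 262/3.
Buyers pay Pb = 262/3 − 17 = 211/3; Q' = -284 + 4·(262/3) = 196/3.
Government outlay = subsidy × quantity = 17 × 196/3 = 3332/3.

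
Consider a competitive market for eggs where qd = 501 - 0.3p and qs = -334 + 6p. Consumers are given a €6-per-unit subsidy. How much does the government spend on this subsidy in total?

Government cost = 19444/7

Pre-subsidy: 501 - 0.3p = -334 + 6p gives p* = 8350/63, q* = 9686/21.
With the rebate, buyers effectively pay pb = ps − 6, where ps is the price sellers receive.
Demand in terms of ps becomes qd = 501 − 0.3(ps − 6) = 502.8 - 0.3ps. Setting this equal to supply: 502.8 - 0.3ps = -334 + 6ps, so ps = 8368/63.
Buyers pay pb = 8368/63 − 6 = 7990/63; q' = -334 + 6·(8368/63) = 9722/21.
Government outlay = subsidy × quantity = 6 × 9722/21 = 19444/7.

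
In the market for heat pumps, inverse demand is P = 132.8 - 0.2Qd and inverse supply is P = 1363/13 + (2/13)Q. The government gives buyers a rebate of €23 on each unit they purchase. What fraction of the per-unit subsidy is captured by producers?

Pre-subsidy: 132.8 - 0.2Q = 1363/13 + (2/13)Q gives Q* = 79 and P* = 117.
With the rebate, buyers effectively pay Pb = Ps − 23, where Ps is the price sellers receive.
On the curves, Pb = 132.8 - 0.2Q and Ps = 1363/13 + (2/13)Q; the wedge Ps − Pb = 23 gives 1363/13 + (2/13)Q − (132.8 - 0.2Q) = 23, so Q' = 144.
Then Pb = 132.8 − 0.2·144 = 104 and Ps = 1363/13 + (2/13)·144 = 127.
Buyers' price falls by P* − Pb = 117 − 104 = 13; sellers' price rises by Ps − P* = 127 − 117 = 10.
So producers capture 10/23 = 10/23 of each unit of subsidy.

Producer share = 10/23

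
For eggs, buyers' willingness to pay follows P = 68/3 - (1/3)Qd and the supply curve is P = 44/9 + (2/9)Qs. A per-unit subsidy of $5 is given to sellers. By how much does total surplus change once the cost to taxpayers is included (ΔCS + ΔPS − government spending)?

Net change in total surplus = -$22.5

Pre-subsidy: 68/3 - (1/3)Q = 44/9 + (2/9)Q gives Q* = 32 and P* = 12.
With the subsidy, sellers receive Ps = Pb + 5 for each unit, where Pb is the price buyers pay.
On the curves, Pb = 68/3 - (1/3)Q and Ps = 44/9 + (2/9)Q; the wedge Ps − Pb = 5 gives 44/9 + (2/9)Q − (68/3 - (1/3)Q) = 5, so Q' = 41.
Then Pb = 68/3 − (1/3)·41 = 9 and Ps = 44/9 + (2/9)·41 = 14.
ΔCS = ½(32 + 41)(12 − 9) = 109.5; ΔPS = ½(32 + 41)(14 − 12) = 73.
Government spending = 5 × 41 = 205.
Net change = 109.5 + 73 − 205 = -22.5. The loss equals the DWL triangle ½·5·9.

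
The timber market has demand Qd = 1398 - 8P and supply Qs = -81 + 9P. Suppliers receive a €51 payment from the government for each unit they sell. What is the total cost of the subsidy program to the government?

Government cost = €46818

Pre-subsidy: 1398 - 8P = -81 + 9P gives P* = 87, Q* = 702.
With the subsidy, sellers receive Ps = Pb + 51 for each unit, where Pb is the price buyers pay.
Supply in terms of Pb becomes Qs = -81 + 9(Pb + 51) = 378 + 9Pb. Setting this equal to demand: 1398 - 8Pb = 378 + 9Pb, so Pb = 60.
Sellers receive Ps = 60 + 51 = 111; Q' = 1398 − 8·60 = 918.
Government outlay = subsidy × quantity = 51 × 918 = 46818.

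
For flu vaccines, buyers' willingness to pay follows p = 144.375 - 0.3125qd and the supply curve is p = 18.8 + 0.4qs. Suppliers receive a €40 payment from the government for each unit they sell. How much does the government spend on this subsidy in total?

Pre-subsidy: 144.375 - 0.3125q = 18.8 + 0.4q gives q* = 10046/57 and p* = 5090/57.
With the subsidy, sellers receive ps = pb + 40 for each unit, where pb is the price buyers pay.
On the curves, pb = 144.375 - 0.3125q and ps = 18.8 + 0.4q; the wedge ps − pb = 40 gives 18.8 + 0.4q − (144.375 - 0.3125q) = 40, so q' = 13246/57.
Then pb = 144.375 − 0.3125·(13246/57) = 4090/57 and ps = 18.8 + 0.4·(13246/57) = 6370/57.
Government outlay = subsidy × quantity = 40 × 13246/57 = 529840/57.

Government cost = 529840/57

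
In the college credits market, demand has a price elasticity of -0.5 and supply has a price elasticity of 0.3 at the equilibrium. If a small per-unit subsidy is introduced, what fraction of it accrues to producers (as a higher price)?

For a small subsidy around the equilibrium, the benefit split depends on the relative slopes, which at a point are proportional to the elasticities.
Buyer share = εs/(εs + |εd|) = 0.3/(0.3 + 0.5) = 0.375; seller share = |εd|/(εs + |εd|) = 0.625.
So producers capture 0.625 of the subsidy.

Producer share = 0.625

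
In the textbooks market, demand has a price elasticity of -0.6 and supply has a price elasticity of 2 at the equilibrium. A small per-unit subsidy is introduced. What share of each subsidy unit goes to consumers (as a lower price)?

For a small subsidy around the equilibrium, the benefit split depends on the relative slopes, which at a point are proportional to the elasticities.
Buyer share = εs/(εs + |εd|) = 2/(2 + 0.6) = 10/13; seller share = |εd|/(εs + |εd|) = 3/13.

Consumer share = 10/13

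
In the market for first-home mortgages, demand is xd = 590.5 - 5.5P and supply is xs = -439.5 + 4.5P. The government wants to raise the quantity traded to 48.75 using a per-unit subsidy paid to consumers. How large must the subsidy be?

At x = 48.75, invert demand for the buyer price: Pb = (590.5 − 48.75)/5.5 = 98.5; invert supply for the seller price: Ps = (48.75 − (-439.5))/4.5 = 108.5.
The subsidy must fill the gap: s = Ps − Pb = 108.5 − 98.5 = 10.

Required subsidy s = 10 per unit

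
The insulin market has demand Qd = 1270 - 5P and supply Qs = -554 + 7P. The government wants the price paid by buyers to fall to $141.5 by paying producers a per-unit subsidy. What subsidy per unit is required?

Required subsidy s = $18 per unit

At a buyer price of 141.5, quantity demanded is 1270 − 5·141.5 = 562.5.
Sellers supply 562.5 only when they receive Ps with -554 + 7·Ps = 562.5, i.e. Ps = 159.5.
s = Ps − Pb = 159.5 − 141.5 = 18.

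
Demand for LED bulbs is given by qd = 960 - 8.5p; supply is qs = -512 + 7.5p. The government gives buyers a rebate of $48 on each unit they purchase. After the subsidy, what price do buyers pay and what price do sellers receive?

Pre-subsidy: 960 - 8.5p = -512 + 7.5p gives p* = 92, q* = 178.
With the rebate, buyers effectively pay pb = ps − 48, where ps is the price sellers receive.
Demand in terms of ps becomes qd = 960 − 8.5(ps − 48) = 1368 - 8.5ps. Setting this equal to supply: 1368 - 8.5ps = -512 + 7.5ps, so ps = 117.5.
Buyers pay pb = 117.5 − 48 = 69.5; q' = -512 + 7.5·117.5 = 369.25.

Buyers pay $69.5; sellers receive $117.5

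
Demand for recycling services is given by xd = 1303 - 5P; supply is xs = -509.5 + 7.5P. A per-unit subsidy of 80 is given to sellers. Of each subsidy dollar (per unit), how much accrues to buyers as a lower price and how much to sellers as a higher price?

Pre-subsidy: 1303 - 5P = -509.5 + 7.5P gives P* = 145, x* = 578.
With the subsidy, sellers receive Ps = Pb + 80 for each unit, where Pb is the price buyers pay.
Supply in terms of Pb becomes xs = -509.5 + 7.5(Pb + 80) = 90.5 + 7.5Pb. Setting this equal to demand: 1303 - 5Pb = 90.5 + 7.5Pb, so Pb = 97.
Sellers receive Ps = 97 + 80 = 177; x' = 1303 − 5·97 = 818.
Buyers' price falls by P* − Pb = 145 − 97 = 48; sellers' price rises by Ps − P* = 177 − 145 = 32.

Buyers gain 48 per unit; sellers gain 32 per unit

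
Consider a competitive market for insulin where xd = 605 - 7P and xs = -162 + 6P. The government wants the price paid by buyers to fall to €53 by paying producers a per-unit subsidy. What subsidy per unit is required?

At a buyer price of 53, quantity demanded is 605 − 7·53 = 234.
Sellers supply 234 only when they receive Ps with -162 + 6·Ps = 234, i.e. Ps = 66.
s = Ps − Pb = 66 − 53 = 13.

Required subsidy s = €13 per unit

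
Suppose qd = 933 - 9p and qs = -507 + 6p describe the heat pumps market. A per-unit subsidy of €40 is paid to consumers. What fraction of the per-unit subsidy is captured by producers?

Producer share = 0.6

Pre-subsidy: 933 - 9p = -507 + 6p gives p* = 96, q* = 69.
With the rebate, buyers effectively pay pb = ps − 40, where ps is the price sellers receive.
Demand in terms of ps becomes qd = 933 − 9(ps − 40) = 1293 - 9ps. Setting this equal to supply: 1293 - 9ps = -507 + 6ps, so ps = 120.
Buyers pay pb = 120 − 40 = 80; q' = -507 + 6·120 = 213.
Buyers' price falls by p* − pb = 96 − 80 = 16; sellers' price rises by ps − p* = 120 − 96 = 24.
So producers capture 24/40 = 0.6 of each unit of subsidy.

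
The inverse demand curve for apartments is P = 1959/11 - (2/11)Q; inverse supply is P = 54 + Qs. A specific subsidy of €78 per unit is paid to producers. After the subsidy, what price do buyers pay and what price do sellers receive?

Pre-subsidy: 1959/11 - (2/11)Q = 54 + Q gives Q* = 105 and P* = 159.
With the subsidy, sellers receive Ps = Pb + 78 for each unit, where Pb is the price buyers pay.
On the curves, Pb = 1959/11 - (2/11)Q and Ps = 54 + Q; the wedge Ps − Pb = 78 gives 54 + Q − (1959/11 - (2/11)Q) = 78, so Q' = 171.
Then Pb = 1959/11 − (2/11)·171 = 147 and Ps = 54 + 1·171 = 225.

Buyers pay €147; sellers receive €225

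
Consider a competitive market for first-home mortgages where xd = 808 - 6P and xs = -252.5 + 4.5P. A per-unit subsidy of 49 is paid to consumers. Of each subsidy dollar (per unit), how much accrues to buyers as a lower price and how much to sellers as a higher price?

Buyers gain 21 per unit; sellers gain 28 per unit

Pre-subsidy: 808 - 6P = -252.5 + 4.5P gives P* = 101, x* = 202.
With the rebate, buyers effectively pay Pb = Ps − 49, where Ps is the price sellers receive.
Demand in terms of Ps becomes xd = 808 − 6(Ps − 49) = 1102 - 6Ps. Setting this equal to supply: 1102 - 6Ps = -252.5 + 4.5Ps, so Ps = 129.
Buyers pay Pb = 129 − 49 = 80; x' = -252.5 + 4.5·129 = 328.
Buyers' price falls by P* − Pb = 101 − 80 = 21; sellers' price rises by Ps − P* = 129 − 101 = 28.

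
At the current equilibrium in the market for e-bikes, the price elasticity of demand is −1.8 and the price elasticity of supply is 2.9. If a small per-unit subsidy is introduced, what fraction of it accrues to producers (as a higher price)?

For a small subsidy around the equilibrium, the benefit split depends on the relative slopes, which at a point are proportional to the elasticities.
Buyer share = εs/(εs + |εd|) = 2.9/(2.9 + 1.8) = 29/47; seller share = |εd|/(εs + |εd|) = 18/47.
So producers capture 18/47 of the subsidy.

Producer share = 18/47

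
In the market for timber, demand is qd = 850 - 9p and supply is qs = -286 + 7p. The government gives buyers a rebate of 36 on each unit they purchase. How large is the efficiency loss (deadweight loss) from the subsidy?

Deadweight loss = 2551.5

Pre-subsidy: 850 - 9p = -286 + 7p gives p* = 71, q* = 211.
With the rebate, buyers effectively pay pb = ps − 36, where ps is the price sellers receive.
Demand in terms of ps becomes qd = 850 − 9(ps − 36) = 1174 - 9ps. Setting this equal to supply: 1174 - 9ps = -286 + 7ps, so ps = 91.25.
Buyers pay pb = 91.25 − 36 = 55.25; q' = -286 + 7·91.25 = 352.75.
The subsidy expands output by 352.75 − 211 = 141.75 past the efficient level; on those units the gap between marginal cost and willingness to pay runs from 0 up to 36.
DWL = ½ × 36 × 141.75 = 2551.5.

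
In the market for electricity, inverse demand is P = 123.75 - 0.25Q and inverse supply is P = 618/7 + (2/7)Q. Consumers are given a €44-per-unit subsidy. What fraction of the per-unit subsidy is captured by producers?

Pre-subsidy: 123.75 - 0.25Q = 618/7 + (2/7)Q gives Q* = 66.2 and P* = 107.2.
With the rebate, buyers effectively pay Pb = Ps − 44, where Ps is the price sellers receive.
On the curves, Pb = 123.75 - 0.25Q and Ps = 618/7 + (2/7)Q; the wedge Ps − Pb = 44 gives 618/7 + (2/7)Q − (123.75 - 0.25Q) = 44, so Q' = 445/3.
Then Pb = 123.75 − 0.25·(445/3) = 260/3 and Ps = 618/7 + (2/7)·(445/3) = 392/3.
Buyers' price falls by P* − Pb = 107.2 − 260/3 = 308/15; sellers' price rises by Ps − P* = 392/3 − 107.2 = 352/15.
So producers capture (352/15)/44 = 8/15 of each unit of subsidy.

Producer share = 8/15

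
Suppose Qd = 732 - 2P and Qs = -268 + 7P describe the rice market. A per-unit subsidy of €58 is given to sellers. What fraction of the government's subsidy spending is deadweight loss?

DWL / government spending = 203/2700

Pre-subsidy: 732 - 2P = -268 + 7P gives P* = 1000/9, Q* = 4588/9.
With the subsidy, sellers receive Ps = Pb + 58 for each unit, where Pb is the price buyers pay.
Supply in terms of Pb becomes Qs = -268 + 7(Pb + 58) = 138 + 7Pb. Setting this equal to demand: 732 - 2Pb = 138 + 7Pb, so Pb = 66.
Sellers receive Ps = 66 + 58 = 124; Q' = 732 − 2·66 = 600.
ΔCS = ½(4588/9 + 600)(1000/9 − 66) = 2027564/81; ΔPS = ½(4588/9 + 600)(124 − 1000/9) = 579304/81.
Government spending = 58 × 600 = 34800.
DWL = ½ × 58 × (600 − 4588/9) = 23548/9; fraction = (23548/9) / 34800 = 203/2700.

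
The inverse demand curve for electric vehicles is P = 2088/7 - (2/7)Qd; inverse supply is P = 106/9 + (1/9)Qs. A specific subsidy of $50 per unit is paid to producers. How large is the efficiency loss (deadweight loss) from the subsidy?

Deadweight loss = $3150

Pre-subsidy: 2088/7 - (2/7)Q = 106/9 + (1/9)Q gives Q* = 722 and P* = 92.
With the subsidy, sellers receive Ps = Pb + 50 for each unit, where Pb is the price buyers pay.
On the curves, Pb = 2088/7 - (2/7)Q and Ps = 106/9 + (1/9)Q; the wedge Ps − Pb = 50 gives 106/9 + (1/9)Q − (2088/7 - (2/7)Q) = 50, so Q' = 848.
Then Pb = 2088/7 − (2/7)·848 = 56 and Ps = 106/9 + (1/9)·848 = 106.
The subsidy expands output by 848 − 722 = 126 past the efficient level; on those units the gap between marginal cost and willingness to pay runs from 0 up to 50.
DWL = ½ × 50 × 126 = 3150.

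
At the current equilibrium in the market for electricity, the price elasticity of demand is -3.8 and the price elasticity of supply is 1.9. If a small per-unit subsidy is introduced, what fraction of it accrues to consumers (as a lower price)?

For a small subsidy around the equilibrium, the benefit split depends on the relative slopes, which at a point are proportional to the elasticities.
Buyer share = εs/(εs + |εd|) = 1.9/(1.9 + 3.8) = 1/3; seller share = |εd|/(εs + |εd|) = 2/3.

Consumer share = 1/3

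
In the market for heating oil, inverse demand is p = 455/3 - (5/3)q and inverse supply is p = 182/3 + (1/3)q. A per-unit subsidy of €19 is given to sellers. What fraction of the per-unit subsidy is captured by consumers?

Pre-subsidy: 455/3 - (5/3)q = 182/3 + (1/3)q gives q* = 45.5 and p* = 455/6.
With the subsidy, sellers receive ps = pb + 19 for each unit, where pb is the price buyers pay.
On the curves, pb = 455/3 - (5/3)q and ps = 182/3 + (1/3)q; the wedge ps − pb = 19 gives 182/3 + (1/3)q − (455/3 - (5/3)q) = 19, so q' = 55.
Then pb = 455/3 − (5/3)·55 = 60 and ps = 182/3 + (1/3)·55 = 79.
Buyers' price falls by p* − pb = 455/6 − 60 = 95/6; sellers' price rises by ps − p* = 79 − 455/6 = 19/6.
So consumers capture (95/6)/19 = 5/6 of each unit of subsidy.

Consumer share = 5/6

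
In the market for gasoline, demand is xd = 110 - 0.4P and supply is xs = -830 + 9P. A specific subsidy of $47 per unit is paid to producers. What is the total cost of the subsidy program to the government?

Pre-subsidy: 110 - 0.4P = -830 + 9P gives P* = 100, x* = 70.
With the subsidy, sellers receive Ps = Pb + 47 for each unit, where Pb is the price buyers pay.
Supply in terms of Pb becomes xs = -830 + 9(Pb + 47) = -407 + 9Pb. Setting this equal to demand: 110 - 0.4Pb = -407 + 9Pb, so Pb = 55.
Sellers receive Ps = 55 + 47 = 102; x' = 110 − 0.4·55 = 88.
Government outlay = subsidy × quantity = 47 × 88 = 4136.

Government cost = $4136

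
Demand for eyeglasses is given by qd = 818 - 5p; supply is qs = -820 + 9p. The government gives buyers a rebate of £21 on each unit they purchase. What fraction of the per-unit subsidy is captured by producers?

Pre-subsidy: 818 - 5p = -820 + 9p gives p* = 117, q* = 233.
With the rebate, buyers effectively pay pb = ps − 21, where ps is the price sellers receive.
Demand in terms of ps becomes qd = 818 − 5(ps − 21) = 923 - 5ps. Setting this equal to supply: 923 - 5ps = -820 + 9ps, so ps = 124.5.
Buyers pay pb = 124.5 − 21 = 103.5; q' = -820 + 9·124.5 = 300.5.
Buyers' price falls by p* − pb = 117 − 103.5 = 13.5; sellers' price rises by ps − p* = 124.5 − 117 = 7.5.
So producers capture 7.5/21 = 5/14 of each unit of subsidy.

Producer share = 5/14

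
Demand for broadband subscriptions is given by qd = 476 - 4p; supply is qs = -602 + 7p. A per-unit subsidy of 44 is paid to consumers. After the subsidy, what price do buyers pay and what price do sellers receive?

Buyers pay 70; sellers receive 114

Pre-subsidy: 476 - 4p = -602 + 7p gives p* = 98, q* = 84.
With the rebate, buyers effectively pay pb = ps − 44, where ps is the price sellers receive.
Demand in terms of ps becomes qd = 476 − 4(ps − 44) = 652 - 4ps. Setting this equal to supply: 652 - 4ps = -602 + 7ps, so ps = 114.
Buyers pay pb = 114 − 44 = 70; q' = -602 + 7·114 = 196.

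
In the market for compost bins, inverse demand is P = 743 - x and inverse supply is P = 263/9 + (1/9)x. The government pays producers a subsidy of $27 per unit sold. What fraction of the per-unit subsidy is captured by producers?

Pre-subsidy: 743 - x = 263/9 + (1/9)x gives x* = 642.4 and P* = 100.6.
With the subsidy, sellers receive Ps = Pb + 27 for each unit, where Pb is the price buyers pay.
On the curves, Pb = 743 - x and Ps = 263/9 + (1/9)x; the wedge Ps − Pb = 27 gives 263/9 + (1/9)x − (743 - x) = 27, so x' = 666.7.
Then Pb = 743 − 1·666.7 = 76.3 and Ps = 263/9 + (1/9)·666.7 = 103.3.
Buyers' price falls by P* − Pb = 100.6 − 76.3 = 24.3; sellers' price rises by Ps − P* = 103.3 − 100.6 = 2.7.
So producers capture 2.7/27 = 0.1 of each unit of subsidy.

Producer share = 0.1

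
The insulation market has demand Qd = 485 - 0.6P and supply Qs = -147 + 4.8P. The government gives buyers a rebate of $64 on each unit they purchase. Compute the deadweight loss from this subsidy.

Deadweight loss = 16384/15

Pre-subsidy: 485 - 0.6P = -147 + 4.8P gives P* = 3160/27, Q* = 3733/9.
With the rebate, buyers effectively pay Pb = Ps − 64, where Ps is the price sellers receive.
Demand in terms of Ps becomes Qd = 485 − 0.6(Ps − 64) = 523.4 - 0.6Ps. Setting this equal to supply: 523.4 - 0.6Ps = -147 + 4.8Ps, so Ps = 3352/27.
Buyers pay Pb = 3352/27 − 64 = 1624/27; Q' = -147 + 4.8·(3352/27) = 20201/45.
The subsidy expands output by 20201/45 − 3733/9 = 512/15 past the efficient level; on those units the gap between marginal cost and willingness to pay runs from 0 up to 64.
DWL = ½ × 64 × 512/15 = 16384/15.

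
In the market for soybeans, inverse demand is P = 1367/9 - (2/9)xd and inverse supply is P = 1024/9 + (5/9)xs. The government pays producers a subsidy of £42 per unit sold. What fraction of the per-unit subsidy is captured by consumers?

Consumer share = 2/7

Pre-subsidy: 1367/9 - (2/9)x = 1024/9 + (5/9)x gives x* = 49 and P* = 141.
With the subsidy, sellers receive Ps = Pb + 42 for each unit, where Pb is the price buyers pay.
On the curves, Pb = 1367/9 - (2/9)x and Ps = 1024/9 + (5/9)x; the wedge Ps − Pb = 42 gives 1024/9 + (5/9)x − (1367/9 - (2/9)x) = 42, so x' = 103.
Then Pb = 1367/9 − (2/9)·103 = 129 and Ps = 1024/9 + (5/9)·103 = 171.
Buyers' price falls by P* − Pb = 141 − 129 = 12; sellers' price rises by Ps − P* = 171 − 141 = 30.
So consumers capture 12/42 = 2/7 of each unit of subsidy.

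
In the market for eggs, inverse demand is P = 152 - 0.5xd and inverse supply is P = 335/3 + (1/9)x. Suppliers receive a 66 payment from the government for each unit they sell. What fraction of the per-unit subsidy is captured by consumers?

Pre-subsidy: 152 - 0.5x = 335/3 + (1/9)x gives x* = 66 and P* = 119.
With the subsidy, sellers receive Ps = Pb + 66 for each unit, where Pb is the price buyers pay.
On the curves, Pb = 152 - 0.5x and Ps = 335/3 + (1/9)x; the wedge Ps − Pb = 66 gives 335/3 + (1/9)x − (152 - 0.5x) = 66, so x' = 174.
Then Pb = 152 − 0.5·174 = 65 and Ps = 335/3 + (1/9)·174 = 131.
Buyers' price falls by P* − Pb = 119 − 65 = 54; sellers' price rises by Ps − P* = 131 − 119 = 12.
So consumers capture 54/66 = 9/11 of each unit of subsidy.

Consumer share = 9/11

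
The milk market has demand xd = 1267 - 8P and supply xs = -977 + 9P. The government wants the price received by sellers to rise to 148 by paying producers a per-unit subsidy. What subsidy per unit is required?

At a seller price of 148, quantity supplied is -977 + 9·148 = 355.
Buyers absorb 355 only when they pay Pb with 1267 − 8·Pb = 355, i.e. Pb = 114.
s = Ps − Pb = 148 − 114 = 34.

Required subsidy s = 34 per unit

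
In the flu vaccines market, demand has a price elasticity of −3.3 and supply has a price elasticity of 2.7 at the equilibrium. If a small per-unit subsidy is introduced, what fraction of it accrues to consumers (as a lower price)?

Consumer share = 0.45

For a small subsidy around the equilibrium, the benefit split depends on the relative slopes, which at a point are proportional to the elasticities.
Buyer share = εs/(εs + |εd|) = 2.7/(2.7 + 3.3) = 0.45; seller share = |εd|/(εs + |εd|) = 0.55.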